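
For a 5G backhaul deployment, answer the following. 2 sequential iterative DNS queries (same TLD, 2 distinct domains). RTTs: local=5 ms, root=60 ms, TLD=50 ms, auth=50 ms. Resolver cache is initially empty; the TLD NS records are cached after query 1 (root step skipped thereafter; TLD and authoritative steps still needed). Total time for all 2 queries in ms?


Lookup 1 (cold cache): local + root + TLD + auth = 5 + 60 + 50 + 50 = 165 ms
Lookups 2..2 (TLD NS cached -> skip root; new domain -> still ask TLD and auth): local + TLD + auth = 5 + 50 + 50 = 105 ms each
Remaining 1 lookups: 1 * 105 = 105 ms
Total = 165 + 105 = 270 ms

270


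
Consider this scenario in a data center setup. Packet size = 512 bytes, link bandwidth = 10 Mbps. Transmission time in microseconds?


Given: packet = 512 bytes, bandwidth = 10 Mbps
Packet in bits = 512 * 8 = 4096 bits
Bandwidth = 10 * 10^6 = 10000000 bps
Time = 4096 / 10000000 seconds
Time in us = 4096 * 10^6 / 10000000 = 409.6

409.6


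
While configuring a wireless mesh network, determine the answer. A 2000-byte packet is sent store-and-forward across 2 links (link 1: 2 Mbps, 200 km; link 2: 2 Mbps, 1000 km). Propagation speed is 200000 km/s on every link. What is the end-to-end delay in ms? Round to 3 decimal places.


Packet = 2000 bytes = 16000 bits. Store-and-forward: sum (t_trans + t_prop) per link.
Link 1: t_trans = 16000/(2*10^6) s = 8.0000 ms; t_prop = 200/200000 s = 1.0000 ms; subtotal = 9.0000 ms
Link 2: t_trans = 16000/(2*10^6) s = 8.0000 ms; t_prop = 1000/200000 s = 5.0000 ms; subtotal = 13.0000 ms
End-to-end = 9.0000 + 13.0000 = 22.0000 ms -> 22.000 ms (3 dp)

22.000


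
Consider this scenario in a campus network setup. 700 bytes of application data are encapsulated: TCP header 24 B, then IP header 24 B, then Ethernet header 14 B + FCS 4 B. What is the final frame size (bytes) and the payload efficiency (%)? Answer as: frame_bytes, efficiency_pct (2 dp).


TCP segment = 700 + 24 = 724 B
IP packet = 724 + 24 = 748 B
Ethernet frame = 748 + 14 + 4 = 766 B
Efficiency = app / frame = 700 / 766 = 0.913838 = 91.3838% -> 91.38% (2 dp)

766, 91.38


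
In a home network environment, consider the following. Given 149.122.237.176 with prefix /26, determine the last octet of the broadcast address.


Given: IP = 149.122.237.176, prefix = /26
Host bits = 32 - 26 = 6
Network last octet = 176 AND mask = 128
Host part size = 2^6 - 1 = 63
Broadcast last octet = 128 OR 63 = 191

191


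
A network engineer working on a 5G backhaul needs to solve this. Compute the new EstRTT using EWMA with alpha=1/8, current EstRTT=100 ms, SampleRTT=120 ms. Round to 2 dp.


Given: EstRTT = 100 ms, SampleRTT = 120 ms, alpha = 1/8
New EstRTT = (1 - alpha) * EstRTT + alpha * SampleRTT
(7/8) * 100 = 87.5
(1/8) * 120 = 15
New EstRTT = 87.5 + 15 = 102.5 ms -> 102.50 ms (2 dp)

102.50


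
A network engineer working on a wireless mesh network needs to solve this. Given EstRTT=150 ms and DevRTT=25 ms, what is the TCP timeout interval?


Given: EstRTT = 150 ms, DevRTT = 25 ms
Timeout = EstRTT + 4 * DevRTT
4 * DevRTT = 4 * 25 = 100
Timeout = 150 + 100 = 250 ms

250


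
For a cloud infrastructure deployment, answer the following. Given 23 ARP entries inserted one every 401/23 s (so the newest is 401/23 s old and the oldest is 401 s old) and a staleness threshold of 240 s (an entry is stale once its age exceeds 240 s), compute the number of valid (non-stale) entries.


Ages are k * 401/23 s for k = 1..23 (spacing = 17.4348 s).
Entry k is valid iff k * 401/23 <= 240 iff k <= 23 * 240 / 401 = 13.7656
n_valid = floor(13.7656) = 13
(n_stale = 23 - 13 = 10)

13


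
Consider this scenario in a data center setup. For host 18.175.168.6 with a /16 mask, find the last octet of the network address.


Given: IP = 18.175.168.6, prefix = /16
Subnet mask = 255.255.0.0
Last octet of IP: 6
Last octet of mask: 0
Network last octet = 6 AND 0 = 0

0


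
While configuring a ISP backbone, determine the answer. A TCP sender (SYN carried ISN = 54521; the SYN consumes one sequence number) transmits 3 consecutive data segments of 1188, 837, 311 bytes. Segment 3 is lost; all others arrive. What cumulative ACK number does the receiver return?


SYN uses sequence number 54521; first data byte = ISN + 1 = 54522.
Segment 1: SEQ = 54522, len = 1188 B, covers [54522, 55709]
Segment 2: SEQ = 55710, len = 837 B, covers [55710, 56546]
Segment 3: SEQ = 56547, len = 311 B, covers [56547, 56857] [LOST]
In-order data received: bytes [54522, 56546] (segments 1..2).
Segment 3 missing -> gap begins at byte 56547.
Cumulative ACK = next expected in-order byte = 54522 + 1188 + 837 = 56547

56547


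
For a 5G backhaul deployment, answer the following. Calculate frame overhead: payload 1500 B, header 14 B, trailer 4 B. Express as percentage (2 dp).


Given: payload = 1500 B, header = 14 B, trailer = 4 B
Overhead bytes = header + trailer = 14 + 4 = 18
Total frame = payload + overhead = 1500 + 18 = 1518
Overhead % = 18 / 1518 * 100 = 1.1858% -> 1.19% (2 dp)

1.19


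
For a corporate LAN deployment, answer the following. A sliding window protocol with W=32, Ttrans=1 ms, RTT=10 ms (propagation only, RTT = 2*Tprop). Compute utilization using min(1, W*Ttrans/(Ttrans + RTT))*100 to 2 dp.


Given: W = 32, Ttrans = 1 ms, RTT = 10 ms (= 2 * Tprop, Tprop = 5 ms)
Cycle time = Ttrans + RTT = 1 + 10 = 11 ms (first packet sent until its ACK returns)
W * Ttrans = 32 * 1 = 32 ms of sending per cycle
W * Ttrans / (Ttrans + RTT) = 32 / 11 = 2.909091
U = min(1, 2.909091) = 1.000000
U% = 100.00%

100.00


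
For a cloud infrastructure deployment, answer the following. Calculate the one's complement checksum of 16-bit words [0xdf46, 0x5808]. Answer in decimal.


Given words: [0xdf46, 0x5808]
Step 1: Sum all words
Raw sum = 57158 + 22536 = 79694
Step 2: Fold carry: (14158 + 1) = 14159
One's complement = ~14159 & 0xFFFF = 51376

51376


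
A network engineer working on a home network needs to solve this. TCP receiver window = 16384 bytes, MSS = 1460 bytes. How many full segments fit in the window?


Given: RWND = 16384 bytes, MSS = 1460 bytes
Full segments = floor(RWND / MSS)
Full segments = floor(16384 / 1460)
Full segments = floor(11.2219) = 11

11


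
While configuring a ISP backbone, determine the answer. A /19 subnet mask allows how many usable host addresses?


Given: subnet mask /19
Host bits = 32 - 19 = 13
Total addresses = 2^13 = 8192
Usable hosts = 8192 - 2 (network + broadcast) = 8190

8190


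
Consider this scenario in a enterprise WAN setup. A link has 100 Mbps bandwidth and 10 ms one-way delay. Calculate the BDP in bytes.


Given: bandwidth = 100 Mbps, delay = 10 ms
BDP in bits = 100 * 10^6 * 10 / 1000
BDP in bits = 1000000
BDP in bytes = 1000000 / 8 = 125000

125000


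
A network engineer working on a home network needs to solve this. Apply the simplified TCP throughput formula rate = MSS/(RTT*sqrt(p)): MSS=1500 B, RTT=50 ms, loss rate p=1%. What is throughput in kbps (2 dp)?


Given: MSS = 1500 bytes, RTT = 50 ms, loss = 1%
RTT in seconds = 50 / 1000 = 0.05
Loss rate = 1% = 0.01
sqrt(loss) = sqrt(0.01) = 0.1
Throughput (bytes/s) = 1500 / (0.05 * 0.1) = 300000.0000
Throughput (kbps) = 300000.0000 * 8 / 1000 = 2400.000000 -> 2400.00 kbps (2 dp)

2400.00


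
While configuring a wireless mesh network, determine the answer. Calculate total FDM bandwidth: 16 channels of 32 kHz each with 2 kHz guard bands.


Given: 16 channels, 32 kHz each, guard = 2 kHz
Channel bandwidth = 16 * 32 = 512 kHz
Guard bands = 15 gaps * 2 kHz = 30 kHz
Total = 512 + 30 = 542 kHz

542


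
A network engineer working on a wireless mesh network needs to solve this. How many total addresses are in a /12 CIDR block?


Given: CIDR prefix /12
Host bits = 32 - 12 = 20
Total addresses = 2^20 = 1048576

1048576


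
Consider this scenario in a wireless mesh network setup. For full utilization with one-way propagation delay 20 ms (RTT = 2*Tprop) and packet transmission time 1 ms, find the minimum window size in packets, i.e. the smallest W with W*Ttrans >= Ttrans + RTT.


Given: Ttrans = 1 ms, RTT = 40 ms (= 2 * Tprop, Tprop = 20 ms)
Time until first ACK returns = Ttrans + RTT = 1 + 40 = 41 ms
Need W * Ttrans >= Ttrans + RTT  ->  W >= (Ttrans + RTT) / Ttrans
(Ttrans + RTT) / Ttrans = 41 / 1 = 41
W_min = ceil(41) = 41

41


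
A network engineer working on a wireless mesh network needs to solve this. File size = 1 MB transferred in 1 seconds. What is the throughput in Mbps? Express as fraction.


Given: file = 1 MB, time = 1 s
File in Mb = 1 * 8 = 8 Mb
Throughput = 8 / 1 Mbps
Throughput = 8 Mbps

8


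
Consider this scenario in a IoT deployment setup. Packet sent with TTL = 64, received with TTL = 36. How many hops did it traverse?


Given: initial TTL = 64, received TTL = 36
Hops = initial TTL - received TTL
Hops = 64 - 36 = 28

28


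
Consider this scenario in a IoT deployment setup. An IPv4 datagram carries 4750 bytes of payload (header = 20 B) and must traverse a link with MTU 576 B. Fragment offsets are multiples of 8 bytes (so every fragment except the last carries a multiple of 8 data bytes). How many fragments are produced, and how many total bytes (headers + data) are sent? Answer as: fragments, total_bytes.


Max data per non-final fragment = floor((MTU - header)/8)*8 = floor((576 - 20)/8)*8 = floor(556/8)*8 = 552 B
Final fragment needs no 8-byte alignment: it can carry up to MTU - header = 556 B
Non-final fragments needed = ceil((payload - 556) / 552) = ceil(4194/552) = ceil(7.5978) = 8
Number of fragments = 8 + 1 = 9
Fragment sizes (data): 8 * 552 B + 334 B (last, 334 <= 556 OK)
Total bytes sent = payload + n_frags * header = 4750 + 9*20 = 4750 + 180 = 4930 B

9, 4930


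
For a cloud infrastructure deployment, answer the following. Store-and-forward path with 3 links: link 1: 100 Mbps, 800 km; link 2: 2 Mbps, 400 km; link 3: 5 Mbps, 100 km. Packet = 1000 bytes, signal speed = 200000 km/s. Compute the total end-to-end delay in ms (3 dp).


Packet = 1000 bytes = 8000 bits. Store-and-forward: sum (t_trans + t_prop) per link.
Link 1: t_trans = 8000/(100*10^6) s = 0.0800 ms; t_prop = 800/200000 s = 4.0000 ms; subtotal = 4.0800 ms
Link 2: t_trans = 8000/(2*10^6) s = 4.0000 ms; t_prop = 400/200000 s = 2.0000 ms; subtotal = 6.0000 ms
Link 3: t_trans = 8000/(5*10^6) s = 1.6000 ms; t_prop = 100/200000 s = 0.5000 ms; subtotal = 2.1000 ms
End-to-end = 4.0800 + 6.0000 + 2.1000 = 12.1800 ms -> 12.180 ms (3 dp)

12.180


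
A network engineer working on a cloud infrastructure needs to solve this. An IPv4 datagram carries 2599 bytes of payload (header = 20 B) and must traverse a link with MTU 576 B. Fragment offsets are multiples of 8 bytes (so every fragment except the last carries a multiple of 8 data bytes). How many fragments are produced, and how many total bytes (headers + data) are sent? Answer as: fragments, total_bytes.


Max data per non-final fragment = floor((MTU - header)/8)*8 = floor((576 - 20)/8)*8 = floor(556/8)*8 = 552 B
Final fragment needs no 8-byte alignment: it can carry up to MTU - header = 556 B
Non-final fragments needed = ceil((payload - 556) / 552) = ceil(2043/552) = ceil(3.7011) = 4
Number of fragments = 4 + 1 = 5
Fragment sizes (data): 4 * 552 B + 391 B (last, 391 <= 556 OK)
Total bytes sent = payload + n_frags * header = 2599 + 5*20 = 2599 + 100 = 2699 B

5, 2699


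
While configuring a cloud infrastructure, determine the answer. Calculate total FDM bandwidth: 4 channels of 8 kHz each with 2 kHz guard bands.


Given: 4 channels, 8 kHz each, guard = 2 kHz
Channel bandwidth = 4 * 8 = 32 kHz
Guard bands = 3 gaps * 2 kHz = 6 kHz
Total = 32 + 6 = 38 kHz

38


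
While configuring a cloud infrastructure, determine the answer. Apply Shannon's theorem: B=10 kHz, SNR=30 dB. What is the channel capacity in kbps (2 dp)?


Given: B = 10 kHz, SNR = 30 dB
SNR linear = 10^(30/10) = 1000
1 + SNR = 1001
log2(1001) = 9.9672262588
C = 10 * 1000 * 9.9672262588 = 99672.2626 bps
C = 99.672263 kbps -> 99.67 kbps (2 dp)

99.67


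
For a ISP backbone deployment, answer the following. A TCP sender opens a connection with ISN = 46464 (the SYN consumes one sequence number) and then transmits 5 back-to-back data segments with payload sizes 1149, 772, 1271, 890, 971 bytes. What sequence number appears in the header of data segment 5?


The SYN occupies sequence number ISN = 46464, so the first data byte is ISN + 1 = 46465.
SEQ of data segment i = (ISN + 1) + sum of payload sizes of segments 1..i-1.
Segment 1: SEQ = 46465, payload = 1149 bytes
Segment 2: SEQ = 47614, payload = 772 bytes
Segment 3: SEQ = 48386, payload = 1271 bytes
Segment 4: SEQ = 49657, payload = 890 bytes
Segment 5: SEQ = 50547, payload = 971 bytes
SEQ of segment 5 = 46465 + 1149 + 772 + 1271 + 890 = 50547

50547


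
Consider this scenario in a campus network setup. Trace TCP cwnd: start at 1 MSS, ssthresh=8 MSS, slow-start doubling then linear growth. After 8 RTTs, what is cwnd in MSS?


RTT 0: cwnd = 1 MSS (initial)
RTT 1: cwnd = 2 MSS (slow start, doubled)
RTT 2: cwnd = 4 MSS (slow start, doubled)
RTT 3: cwnd = 8 MSS (slow start, doubled)
RTT 4: cwnd = 9 MSS (congestion avoidance, +1)
RTT 5: cwnd = 10 MSS (congestion avoidance, +1)
RTT 6: cwnd = 11 MSS (congestion avoidance, +1)
RTT 7: cwnd = 12 MSS (congestion avoidance, +1)
RTT 8: cwnd = 13 MSS (congestion avoidance, +1)

13


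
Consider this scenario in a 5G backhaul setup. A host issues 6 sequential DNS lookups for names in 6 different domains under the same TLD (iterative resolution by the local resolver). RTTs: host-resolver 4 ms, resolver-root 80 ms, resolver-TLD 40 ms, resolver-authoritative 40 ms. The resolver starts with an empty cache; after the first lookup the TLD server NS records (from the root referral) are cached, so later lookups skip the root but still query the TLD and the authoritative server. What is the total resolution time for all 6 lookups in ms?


Lookup 1 (cold cache): local + root + TLD + auth = 4 + 80 + 40 + 40 = 164 ms
Lookups 2..6 (TLD NS cached -> skip root; new domain -> still ask TLD and auth): local + TLD + auth = 4 + 40 + 40 = 84 ms each
Remaining 5 lookups: 5 * 84 = 420 ms
Total = 164 + 420 = 584 ms

584


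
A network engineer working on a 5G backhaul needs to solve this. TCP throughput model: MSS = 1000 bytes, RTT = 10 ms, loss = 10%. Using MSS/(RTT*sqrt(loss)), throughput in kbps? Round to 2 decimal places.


Given: MSS = 1000 bytes, RTT = 10 ms, loss = 10%
RTT in seconds = 10 / 1000 = 0.01
Loss rate = 10% = 0.1
sqrt(loss) = sqrt(0.1) = 0.316227766017
Throughput (bytes/s) = 1000 / (0.01 * 0.316227766017) = 316227.7660
Throughput (kbps) = 316227.7660 * 8 / 1000 = 2529.822128 -> 2529.82 kbps (2 dp)

2529.82


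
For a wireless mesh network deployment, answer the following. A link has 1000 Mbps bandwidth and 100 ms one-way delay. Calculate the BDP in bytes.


Given: bandwidth = 1000 Mbps, delay = 100 ms
BDP in bits = 1000 * 10^6 * 100 / 1000
BDP in bits = 100000000
BDP in bytes = 100000000 / 8 = 12500000

12500000


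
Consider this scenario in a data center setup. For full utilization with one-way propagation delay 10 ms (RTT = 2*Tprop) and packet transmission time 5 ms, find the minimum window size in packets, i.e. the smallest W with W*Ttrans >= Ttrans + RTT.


Given: Ttrans = 5 ms, RTT = 20 ms (= 2 * Tprop, Tprop = 10 ms)
Time until first ACK returns = Ttrans + RTT = 5 + 20 = 25 ms
Need W * Ttrans >= Ttrans + RTT  ->  W >= (Ttrans + RTT) / Ttrans
(Ttrans + RTT) / Ttrans = 25 / 5 = 5
W_min = ceil(5) = 5

5


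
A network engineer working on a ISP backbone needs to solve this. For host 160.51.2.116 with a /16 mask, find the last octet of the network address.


Given: IP = 160.51.2.116, prefix = /16
Subnet mask = 255.255.0.0
Last octet of IP: 116
Last octet of mask: 0
Network last octet = 116 AND 0 = 0

0


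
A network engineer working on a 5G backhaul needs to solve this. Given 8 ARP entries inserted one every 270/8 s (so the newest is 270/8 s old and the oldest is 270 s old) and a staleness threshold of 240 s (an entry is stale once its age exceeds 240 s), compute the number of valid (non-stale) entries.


Ages are k * 270/8 s for k = 1..8 (spacing = 33.7500 s).
Entry k is valid iff k * 270/8 <= 240 iff k <= 8 * 240 / 270 = 7.1111
n_valid = floor(7.1111) = 7
(n_stale = 8 - 7 = 1)

7


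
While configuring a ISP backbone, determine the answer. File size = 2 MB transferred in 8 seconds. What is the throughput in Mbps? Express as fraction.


Given: file = 2 MB, time = 8 s
File in Mb = 2 * 8 = 16 Mb
Throughput = 16 / 8 Mbps
Throughput = 2 Mbps

2


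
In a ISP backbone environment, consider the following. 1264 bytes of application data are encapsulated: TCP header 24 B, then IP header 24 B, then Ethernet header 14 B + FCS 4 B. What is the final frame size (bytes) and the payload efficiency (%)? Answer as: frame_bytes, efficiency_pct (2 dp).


TCP segment = 1264 + 24 = 1288 B
IP packet = 1288 + 24 = 1312 B
Ethernet frame = 1312 + 14 + 4 = 1330 B
Efficiency = app / frame = 1264 / 1330 = 0.950376 = 95.0376% -> 95.04% (2 dp)

1330, 95.04


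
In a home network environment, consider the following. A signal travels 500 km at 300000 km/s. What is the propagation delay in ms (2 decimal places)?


Given: distance = 500 km, speed = 300000 km/s
Delay = distance / speed = 500 / 300000 seconds
Delay in ms = 500 * 1000 / 300000
Delay = 1.6667 ms
Rounded to 2 dp = 1.67 ms

1.67


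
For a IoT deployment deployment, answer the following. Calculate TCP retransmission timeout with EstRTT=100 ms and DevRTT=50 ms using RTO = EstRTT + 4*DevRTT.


Given: EstRTT = 100 ms, DevRTT = 50 ms
Timeout = EstRTT + 4 * DevRTT
4 * DevRTT = 4 * 50 = 200
Timeout = 100 + 200 = 300 ms

300


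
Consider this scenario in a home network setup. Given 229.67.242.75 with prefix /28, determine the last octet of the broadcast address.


Given: IP = 229.67.242.75, prefix = /28
Host bits = 32 - 28 = 4
Network last octet = 75 AND mask = 64
Host part size = 2^4 - 1 = 15
Broadcast last octet = 64 OR 15 = 79

79


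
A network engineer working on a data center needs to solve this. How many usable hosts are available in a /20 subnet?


Given: subnet mask /20
Host bits = 32 - 20 = 12
Total addresses = 2^12 = 4096
Usable hosts = 4096 - 2 (network + broadcast) = 4094

4094


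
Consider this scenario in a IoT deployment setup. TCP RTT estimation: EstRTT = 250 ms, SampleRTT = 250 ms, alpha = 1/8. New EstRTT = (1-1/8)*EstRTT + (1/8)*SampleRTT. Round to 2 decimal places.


Given: EstRTT = 250 ms, SampleRTT = 250 ms, alpha = 1/8
New EstRTT = (1 - alpha) * EstRTT + alpha * SampleRTT
(7/8) * 250 = 218.75
(1/8) * 250 = 31.25
New EstRTT = 218.75 + 31.25 = 250 ms -> 250.00 ms (2 dp)

250.00


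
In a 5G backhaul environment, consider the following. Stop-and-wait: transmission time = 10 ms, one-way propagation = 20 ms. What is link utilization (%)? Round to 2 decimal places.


Given: Ttrans = 10 ms, Tprop = 20 ms
RTT = 2 * Tprop = 2 * 20 = 40 ms
U = Ttrans / (Ttrans + RTT)
U = 10 / (10 + 40)
U = 10 / 50 = 0.2
U% = 20.00%

20.00


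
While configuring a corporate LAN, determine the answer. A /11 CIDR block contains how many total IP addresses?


Given: CIDR prefix /11
Host bits = 32 - 11 = 21
Total addresses = 2^21 = 2097152

2097152


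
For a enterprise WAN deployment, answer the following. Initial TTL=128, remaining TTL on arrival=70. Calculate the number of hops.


Given: initial TTL = 128, received TTL = 70
Hops = initial TTL - received TTL
Hops = 128 - 70 = 58

58


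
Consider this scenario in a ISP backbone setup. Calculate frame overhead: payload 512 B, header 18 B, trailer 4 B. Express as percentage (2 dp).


Given: payload = 512 B, header = 18 B, trailer = 4 B
Overhead bytes = header + trailer = 18 + 4 = 22
Total frame = payload + overhead = 512 + 22 = 534
Overhead % = 22 / 534 * 100 = 4.1199% -> 4.12% (2 dp)

4.12


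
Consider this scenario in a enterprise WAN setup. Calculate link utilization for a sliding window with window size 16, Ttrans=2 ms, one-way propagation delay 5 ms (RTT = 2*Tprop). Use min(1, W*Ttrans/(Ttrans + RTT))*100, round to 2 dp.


Given: W = 16, Ttrans = 2 ms, RTT = 10 ms (= 2 * Tprop, Tprop = 5 ms)
Cycle time = Ttrans + RTT = 2 + 10 = 12 ms (first packet sent until its ACK returns)
W * Ttrans = 16 * 2 = 32 ms of sending per cycle
W * Ttrans / (Ttrans + RTT) = 32 / 12 = 2.666667
U = min(1, 2.666667) = 1.000000
U% = 100.00%

100.00


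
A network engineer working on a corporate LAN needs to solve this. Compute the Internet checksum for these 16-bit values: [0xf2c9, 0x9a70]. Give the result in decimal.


Given words: [0xf2c9, 0x9a70]
Step 1: Sum all words
Raw sum = 62153 + 39536 = 101689
Step 2: Fold carry: (36153 + 1) = 36154
One's complement = ~36154 & 0xFFFF = 29381

29381


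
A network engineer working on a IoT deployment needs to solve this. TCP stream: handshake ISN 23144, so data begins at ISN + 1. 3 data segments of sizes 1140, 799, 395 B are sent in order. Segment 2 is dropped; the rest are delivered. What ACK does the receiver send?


SYN uses sequence number 23144; first data byte = ISN + 1 = 23145.
Segment 1: SEQ = 23145, len = 1140 B, covers [23145, 24284]
Segment 2: SEQ = 24285, len = 799 B, covers [24285, 25083] [LOST]
Segment 3: SEQ = 25084, len = 395 B, covers [25084, 25478]
In-order data received: bytes [23145, 24284] (segments 1..1).
Segment 2 missing -> gap begins at byte 24285; later segments buffered out of order.
Cumulative ACK = next expected in-order byte = 23145 + 1140 = 24285

24285


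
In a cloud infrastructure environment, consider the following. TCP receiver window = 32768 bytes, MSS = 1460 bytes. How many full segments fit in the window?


Given: RWND = 32768 bytes, MSS = 1460 bytes
Full segments = floor(RWND / MSS)
Full segments = floor(32768 / 1460)
Full segments = floor(22.4438) = 22

22


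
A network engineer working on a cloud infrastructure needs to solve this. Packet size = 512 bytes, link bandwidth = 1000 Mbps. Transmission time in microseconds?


Given: packet = 512 bytes, bandwidth = 1000 Mbps
Packet in bits = 512 * 8 = 4096 bits
Bandwidth = 1000 * 10^6 = 1000000000 bps
Time = 4096 / 1000000000 seconds
Time in us = 4096 * 10^6 / 1000000000 = 4.096

4.096


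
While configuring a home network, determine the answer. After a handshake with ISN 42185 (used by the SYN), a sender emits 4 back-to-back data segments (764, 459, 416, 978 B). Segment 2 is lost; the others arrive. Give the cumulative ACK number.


SYN uses sequence number 42185; first data byte = ISN + 1 = 42186.
Segment 1: SEQ = 42186, len = 764 B, covers [42186, 42949]
Segment 2: SEQ = 42950, len = 459 B, covers [42950, 43408] [LOST]
Segment 3: SEQ = 43409, len = 416 B, covers [43409, 43824]
Segment 4: SEQ = 43825, len = 978 B, covers [43825, 44802]
In-order data received: bytes [42186, 42949] (segments 1..1).
Segment 2 missing -> gap begins at byte 42950; later segments buffered out of order.
Cumulative ACK = next expected in-order byte = 42186 + 764 = 42950

42950


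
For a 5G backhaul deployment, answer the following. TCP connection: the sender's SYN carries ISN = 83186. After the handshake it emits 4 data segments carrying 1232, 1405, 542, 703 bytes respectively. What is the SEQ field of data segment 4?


The SYN occupies sequence number ISN = 83186, so the first data byte is ISN + 1 = 83187.
SEQ of data segment i = (ISN + 1) + sum of payload sizes of segments 1..i-1.
Segment 1: SEQ = 83187, payload = 1232 bytes
Segment 2: SEQ = 84419, payload = 1405 bytes
Segment 3: SEQ = 85824, payload = 542 bytes
Segment 4: SEQ = 86366, payload = 703 bytes
SEQ of segment 4 = 83187 + 1232 + 1405 + 542 = 86366

86366


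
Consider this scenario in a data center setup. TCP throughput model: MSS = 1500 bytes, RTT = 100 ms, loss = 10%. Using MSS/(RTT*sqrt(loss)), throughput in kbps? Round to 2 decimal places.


Given: MSS = 1500 bytes, RTT = 100 ms, loss = 10%
RTT in seconds = 100 / 1000 = 0.1
Loss rate = 10% = 0.1
sqrt(loss) = sqrt(0.1) = 0.316227766017
Throughput (bytes/s) = 1500 / (0.1 * 0.316227766017) = 47434.1649
Throughput (kbps) = 47434.1649 * 8 / 1000 = 379.473319 -> 379.47 kbps (2 dp)

379.47


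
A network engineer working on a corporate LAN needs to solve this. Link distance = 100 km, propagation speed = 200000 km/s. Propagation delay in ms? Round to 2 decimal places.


Given: distance = 100 km, speed = 200000 km/s
Delay = distance / speed = 100 / 200000 seconds
Delay in ms = 100 * 1000 / 200000
Delay = 0.5000 ms
Rounded to 2 dp = 0.50 ms

0.50


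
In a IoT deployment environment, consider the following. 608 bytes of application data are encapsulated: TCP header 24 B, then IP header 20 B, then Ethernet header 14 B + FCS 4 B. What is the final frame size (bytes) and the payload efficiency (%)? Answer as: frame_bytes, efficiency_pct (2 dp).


TCP segment = 608 + 24 = 632 B
IP packet = 632 + 20 = 652 B
Ethernet frame = 652 + 14 + 4 = 670 B
Efficiency = app / frame = 608 / 670 = 0.907463 = 90.7463% -> 90.75% (2 dp)

670, 90.75


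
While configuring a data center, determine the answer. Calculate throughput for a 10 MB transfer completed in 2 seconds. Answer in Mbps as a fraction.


Given: file = 10 MB, time = 2 s
File in Mb = 10 * 8 = 80 Mb
Throughput = 80 / 2 Mbps
Throughput = 40 Mbps

40


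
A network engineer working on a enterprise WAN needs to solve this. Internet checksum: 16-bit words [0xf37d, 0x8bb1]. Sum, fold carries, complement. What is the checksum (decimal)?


Given words: [0xf37d, 0x8bb1]
Step 1: Sum all words
Raw sum = 62333 + 35761 = 98094
Step 2: Fold carry: (32558 + 1) = 32559
One's complement = ~32559 & 0xFFFF = 32976

32976


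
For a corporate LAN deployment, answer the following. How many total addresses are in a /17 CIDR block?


Given: CIDR prefix /17
Host bits = 32 - 17 = 15
Total addresses = 2^15 = 32768

32768


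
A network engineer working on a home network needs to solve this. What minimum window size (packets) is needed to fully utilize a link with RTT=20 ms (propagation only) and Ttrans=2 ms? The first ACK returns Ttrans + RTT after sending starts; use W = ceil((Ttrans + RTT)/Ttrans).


Given: Ttrans = 2 ms, RTT = 20 ms (= 2 * Tprop, Tprop = 10 ms)
Time until first ACK returns = Ttrans + RTT = 2 + 20 = 22 ms
Need W * Ttrans >= Ttrans + RTT  ->  W >= (Ttrans + RTT) / Ttrans
(Ttrans + RTT) / Ttrans = 22 / 2 = 11
W_min = ceil(11) = 11

11


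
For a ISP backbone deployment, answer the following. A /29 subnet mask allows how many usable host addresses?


Given: subnet mask /29
Host bits = 32 - 29 = 3
Total addresses = 2^3 = 8
Usable hosts = 8 - 2 (network + broadcast) = 6

6


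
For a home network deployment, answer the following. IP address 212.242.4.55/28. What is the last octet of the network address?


Given: IP = 212.242.4.55, prefix = /28
Subnet mask = 255.255.255.240
Last octet of IP: 55
Last octet of mask: 240
Network last octet = 55 AND 240 = 48

48


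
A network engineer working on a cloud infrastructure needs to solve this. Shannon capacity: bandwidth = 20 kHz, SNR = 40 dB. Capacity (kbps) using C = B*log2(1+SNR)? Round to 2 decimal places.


Given: B = 20 kHz, SNR = 40 dB
SNR linear = 10^(40/10) = 10000
1 + SNR = 10001
log2(10001) = 13.2878566418
C = 20 * 1000 * 13.2878566418 = 265757.1328 bps
C = 265.757133 kbps -> 265.76 kbps (2 dp)

265.76


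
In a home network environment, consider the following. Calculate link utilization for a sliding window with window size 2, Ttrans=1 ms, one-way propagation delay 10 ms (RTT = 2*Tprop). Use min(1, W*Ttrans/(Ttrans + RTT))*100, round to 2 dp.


Given: W = 2, Ttrans = 1 ms, RTT = 20 ms (= 2 * Tprop, Tprop = 10 ms)
Cycle time = Ttrans + RTT = 1 + 20 = 21 ms (first packet sent until its ACK returns)
W * Ttrans = 2 * 1 = 2 ms of sending per cycle
W * Ttrans / (Ttrans + RTT) = 2 / 21 = 0.095238
U = min(1, 0.095238) = 0.095238
U% = 9.52%

9.52


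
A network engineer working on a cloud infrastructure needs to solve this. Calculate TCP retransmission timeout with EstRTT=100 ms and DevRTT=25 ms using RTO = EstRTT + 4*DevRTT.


Given: EstRTT = 100 ms, DevRTT = 25 ms
Timeout = EstRTT + 4 * DevRTT
4 * DevRTT = 4 * 25 = 100
Timeout = 100 + 100 = 200 ms

200


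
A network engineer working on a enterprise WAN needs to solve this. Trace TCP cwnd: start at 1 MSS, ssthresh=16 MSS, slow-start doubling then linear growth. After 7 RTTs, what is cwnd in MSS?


RTT 0: cwnd = 1 MSS (initial)
RTT 1: cwnd = 2 MSS (slow start, doubled)
RTT 2: cwnd = 4 MSS (slow start, doubled)
RTT 3: cwnd = 8 MSS (slow start, doubled)
RTT 4: cwnd = 16 MSS (slow start, doubled)
RTT 5: cwnd = 17 MSS (congestion avoidance, +1)
RTT 6: cwnd = 18 MSS (congestion avoidance, +1)
RTT 7: cwnd = 19 MSS (congestion avoidance, +1)

19


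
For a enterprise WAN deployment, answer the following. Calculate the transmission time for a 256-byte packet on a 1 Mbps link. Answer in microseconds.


Given: packet = 256 bytes, bandwidth = 1 Mbps
Packet in bits = 256 * 8 = 2048 bits
Bandwidth = 1 * 10^6 = 1000000 bps
Time = 2048 / 1000000 seconds
Time in us = 2048 * 10^6 / 1000000 = 2048

2048


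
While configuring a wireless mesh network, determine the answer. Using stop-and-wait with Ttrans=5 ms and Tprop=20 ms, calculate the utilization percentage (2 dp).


Given: Ttrans = 5 ms, Tprop = 20 ms
RTT = 2 * Tprop = 2 * 20 = 40 ms
U = Ttrans / (Ttrans + RTT)
U = 5 / (5 + 40)
U = 5 / 45 = 0.111111
U% = 11.11%

11.11


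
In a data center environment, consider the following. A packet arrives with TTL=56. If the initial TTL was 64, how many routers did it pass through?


Given: initial TTL = 64, received TTL = 56
Hops = initial TTL - received TTL
Hops = 64 - 56 = 8

8


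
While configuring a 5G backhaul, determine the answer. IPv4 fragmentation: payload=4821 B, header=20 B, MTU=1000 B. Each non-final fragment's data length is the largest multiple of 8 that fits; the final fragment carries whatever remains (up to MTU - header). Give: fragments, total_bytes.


Max data per non-final fragment = floor((MTU - header)/8)*8 = floor((1000 - 20)/8)*8 = floor(980/8)*8 = 976 B
Final fragment needs no 8-byte alignment: it can carry up to MTU - header = 980 B
Non-final fragments needed = ceil((payload - 980) / 976) = ceil(3841/976) = ceil(3.9355) = 4
Number of fragments = 4 + 1 = 5
Fragment sizes (data): 4 * 976 B + 917 B (last, 917 <= 980 OK)
Total bytes sent = payload + n_frags * header = 4821 + 5*20 = 4821 + 100 = 4921 B

5, 4921


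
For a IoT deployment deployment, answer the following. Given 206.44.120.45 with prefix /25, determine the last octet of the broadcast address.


Given: IP = 206.44.120.45, prefix = /25
Host bits = 32 - 25 = 7
Network last octet = 45 AND mask = 0
Host part size = 2^7 - 1 = 127
Broadcast last octet = 0 OR 127 = 127

127


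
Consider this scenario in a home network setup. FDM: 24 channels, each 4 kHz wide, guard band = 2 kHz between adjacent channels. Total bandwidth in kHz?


Given: 24 channels, 4 kHz each, guard = 2 kHz
Channel bandwidth = 24 * 4 = 96 kHz
Guard bands = 23 gaps * 2 kHz = 46 kHz
Total = 96 + 46 = 142 kHz

142


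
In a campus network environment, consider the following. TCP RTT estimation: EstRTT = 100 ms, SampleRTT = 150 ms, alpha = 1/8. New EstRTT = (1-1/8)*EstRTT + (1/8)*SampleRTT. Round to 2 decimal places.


Given: EstRTT = 100 ms, SampleRTT = 150 ms, alpha = 1/8
New EstRTT = (1 - alpha) * EstRTT + alpha * SampleRTT
(7/8) * 100 = 87.5
(1/8) * 150 = 18.75
New EstRTT = 87.5 + 18.75 = 106.25 ms -> 106.25 ms (2 dp)

106.25


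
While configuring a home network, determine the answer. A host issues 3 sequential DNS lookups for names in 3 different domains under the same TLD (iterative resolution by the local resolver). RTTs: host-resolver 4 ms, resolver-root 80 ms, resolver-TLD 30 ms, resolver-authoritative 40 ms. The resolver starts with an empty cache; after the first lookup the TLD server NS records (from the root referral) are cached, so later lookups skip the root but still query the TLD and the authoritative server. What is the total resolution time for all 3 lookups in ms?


Lookup 1 (cold cache): local + root + TLD + auth = 4 + 80 + 30 + 40 = 154 ms
Lookups 2..3 (TLD NS cached -> skip root; new domain -> still ask TLD and auth): local + TLD + auth = 4 + 30 + 40 = 74 ms each
Remaining 2 lookups: 2 * 74 = 148 ms
Total = 154 + 148 = 302 ms

302


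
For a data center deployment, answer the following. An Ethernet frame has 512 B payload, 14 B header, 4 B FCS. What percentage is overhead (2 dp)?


Given: payload = 512 B, header = 14 B, trailer = 4 B
Overhead bytes = header + trailer = 14 + 4 = 18
Total frame = payload + overhead = 512 + 18 = 530
Overhead % = 18 / 530 * 100 = 3.3962% -> 3.40% (2 dp)

3.40


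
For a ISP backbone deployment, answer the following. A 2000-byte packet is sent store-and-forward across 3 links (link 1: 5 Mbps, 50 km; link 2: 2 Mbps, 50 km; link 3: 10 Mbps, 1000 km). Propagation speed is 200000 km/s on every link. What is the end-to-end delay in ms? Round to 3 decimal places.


Packet = 2000 bytes = 16000 bits. Store-and-forward: sum (t_trans + t_prop) per link.
Link 1: t_trans = 16000/(5*10^6) s = 3.2000 ms; t_prop = 50/200000 s = 0.2500 ms; subtotal = 3.4500 ms
Link 2: t_trans = 16000/(2*10^6) s = 8.0000 ms; t_prop = 50/200000 s = 0.2500 ms; subtotal = 8.2500 ms
Link 3: t_trans = 16000/(10*10^6) s = 1.6000 ms; t_prop = 1000/200000 s = 5.0000 ms; subtotal = 6.6000 ms
End-to-end = 3.4500 + 8.2500 + 6.6000 = 18.3000 ms -> 18.300 ms (3 dp)

18.300


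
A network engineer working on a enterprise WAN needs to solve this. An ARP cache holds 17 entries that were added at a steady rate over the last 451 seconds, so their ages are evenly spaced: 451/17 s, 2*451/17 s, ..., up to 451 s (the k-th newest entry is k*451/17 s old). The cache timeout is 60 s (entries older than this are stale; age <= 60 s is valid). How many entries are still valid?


Ages are k * 451/17 s for k = 1..17 (spacing = 26.5294 s).
Entry k is valid iff k * 451/17 <= 60 iff k <= 17 * 60 / 451 = 2.2616
n_valid = floor(2.2616) = 2
(n_stale = 17 - 2 = 15)

2


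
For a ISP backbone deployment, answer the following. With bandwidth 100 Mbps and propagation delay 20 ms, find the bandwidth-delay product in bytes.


Given: bandwidth = 100 Mbps, delay = 20 ms
BDP in bits = 100 * 10^6 * 20 / 1000
BDP in bits = 2000000
BDP in bytes = 2000000 / 8 = 250000

250000


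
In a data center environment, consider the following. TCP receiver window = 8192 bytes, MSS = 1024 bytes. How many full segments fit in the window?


Given: RWND = 8192 bytes, MSS = 1024 bytes
Full segments = floor(RWND / MSS)
Full segments = floor(8192 / 1024)
Full segments = floor(8.0) = 8

8


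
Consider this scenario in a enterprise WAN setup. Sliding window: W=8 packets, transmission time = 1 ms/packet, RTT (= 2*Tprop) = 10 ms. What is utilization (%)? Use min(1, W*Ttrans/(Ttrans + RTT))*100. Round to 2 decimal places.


Given: W = 8, Ttrans = 1 ms, RTT = 10 ms (= 2 * Tprop, Tprop = 5 ms)
Cycle time = Ttrans + RTT = 1 + 10 = 11 ms (first packet sent until its ACK returns)
W * Ttrans = 8 * 1 = 8 ms of sending per cycle
W * Ttrans / (Ttrans + RTT) = 8 / 11 = 0.727273
U = min(1, 0.727273) = 0.727273
U% = 72.73%

72.73


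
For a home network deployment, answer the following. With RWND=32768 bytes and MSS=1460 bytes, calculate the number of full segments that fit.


Given: RWND = 32768 bytes, MSS = 1460 bytes
Full segments = floor(RWND / MSS)
Full segments = floor(32768 / 1460)
Full segments = floor(22.4438) = 22

22


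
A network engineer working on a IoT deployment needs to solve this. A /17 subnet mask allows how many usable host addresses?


Given: subnet mask /17
Host bits = 32 - 17 = 15
Total addresses = 2^15 = 32768
Usable hosts = 32768 - 2 (network + broadcast) = 32766

32766


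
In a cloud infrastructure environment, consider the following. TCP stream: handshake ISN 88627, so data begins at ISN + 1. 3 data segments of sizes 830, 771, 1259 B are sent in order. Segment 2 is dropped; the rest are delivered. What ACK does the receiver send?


SYN uses sequence number 88627; first data byte = ISN + 1 = 88628.
Segment 1: SEQ = 88628, len = 830 B, covers [88628, 89457]
Segment 2: SEQ = 89458, len = 771 B, covers [89458, 90228] [LOST]
Segment 3: SEQ = 90229, len = 1259 B, covers [90229, 91487]
In-order data received: bytes [88628, 89457] (segments 1..1).
Segment 2 missing -> gap begins at byte 89458; later segments buffered out of order.
Cumulative ACK = next expected in-order byte = 88628 + 830 = 89458

89458


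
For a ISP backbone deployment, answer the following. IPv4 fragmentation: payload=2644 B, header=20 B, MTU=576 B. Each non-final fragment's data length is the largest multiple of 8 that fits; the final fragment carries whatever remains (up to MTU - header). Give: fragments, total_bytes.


Max data per non-final fragment = floor((MTU - header)/8)*8 = floor((576 - 20)/8)*8 = floor(556/8)*8 = 552 B
Final fragment needs no 8-byte alignment: it can carry up to MTU - header = 556 B
Non-final fragments needed = ceil((payload - 556) / 552) = ceil(2088/552) = ceil(3.7826) = 4
Number of fragments = 4 + 1 = 5
Fragment sizes (data): 4 * 552 B + 436 B (last, 436 <= 556 OK)
Total bytes sent = payload + n_frags * header = 2644 + 5*20 = 2644 + 100 = 2744 B

5, 2744


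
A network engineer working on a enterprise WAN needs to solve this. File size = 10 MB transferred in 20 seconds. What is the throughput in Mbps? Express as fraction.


Given: file = 10 MB, time = 20 s
File in Mb = 10 * 8 = 80 Mb
Throughput = 80 / 20 Mbps
Throughput = 4 Mbps

4


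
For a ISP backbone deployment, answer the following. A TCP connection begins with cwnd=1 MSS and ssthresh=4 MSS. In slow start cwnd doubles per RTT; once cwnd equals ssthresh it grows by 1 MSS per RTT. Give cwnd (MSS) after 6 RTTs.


RTT 0: cwnd = 1 MSS (initial)
RTT 1: cwnd = 2 MSS (slow start, doubled)
RTT 2: cwnd = 4 MSS (slow start, doubled)
RTT 3: cwnd = 5 MSS (congestion avoidance, +1)
RTT 4: cwnd = 6 MSS (congestion avoidance, +1)
RTT 5: cwnd = 7 MSS (congestion avoidance, +1)
RTT 6: cwnd = 8 MSS (congestion avoidance, +1)

8


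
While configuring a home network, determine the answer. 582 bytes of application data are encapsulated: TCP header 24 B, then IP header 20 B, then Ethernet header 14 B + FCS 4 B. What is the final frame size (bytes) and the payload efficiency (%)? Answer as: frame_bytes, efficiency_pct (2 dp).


TCP segment = 582 + 24 = 606 B
IP packet = 606 + 20 = 626 B
Ethernet frame = 626 + 14 + 4 = 644 B
Efficiency = app / frame = 582 / 644 = 0.903727 = 90.3727% -> 90.37% (2 dp)

644, 90.37


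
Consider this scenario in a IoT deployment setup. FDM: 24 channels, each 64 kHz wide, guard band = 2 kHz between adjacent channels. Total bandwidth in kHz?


Given: 24 channels, 64 kHz each, guard = 2 kHz
Channel bandwidth = 24 * 64 = 1536 kHz
Guard bands = 23 gaps * 2 kHz = 46 kHz
Total = 1536 + 46 = 1582 kHz

1582


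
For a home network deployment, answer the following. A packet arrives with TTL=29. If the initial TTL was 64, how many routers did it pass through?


Given: initial TTL = 64, received TTL = 29
Hops = initial TTL - received TTL
Hops = 64 - 29 = 35

35


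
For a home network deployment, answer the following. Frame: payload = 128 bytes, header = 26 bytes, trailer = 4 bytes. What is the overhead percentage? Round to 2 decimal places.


Given: payload = 128 B, header = 26 B, trailer = 4 B
Overhead bytes = header + trailer = 26 + 4 = 30
Total frame = payload + overhead = 128 + 30 = 158
Overhead % = 30 / 158 * 100 = 18.9873% -> 18.99% (2 dp)

18.99


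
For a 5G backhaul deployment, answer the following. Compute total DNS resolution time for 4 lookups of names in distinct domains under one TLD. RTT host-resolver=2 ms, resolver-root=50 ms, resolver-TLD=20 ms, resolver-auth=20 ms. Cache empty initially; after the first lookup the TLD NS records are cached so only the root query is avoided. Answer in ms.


Lookup 1 (cold cache): local + root + TLD + auth = 2 + 50 + 20 + 20 = 92 ms
Lookups 2..4 (TLD NS cached -> skip root; new domain -> still ask TLD and auth): local + TLD + auth = 2 + 20 + 20 = 42 ms each
Remaining 3 lookups: 3 * 42 = 126 ms
Total = 92 + 126 = 218 ms

218
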